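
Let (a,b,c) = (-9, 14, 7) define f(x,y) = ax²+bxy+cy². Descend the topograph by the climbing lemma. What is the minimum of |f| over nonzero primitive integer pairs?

river: ρ → (7,14,-9)
river: ρ → (-9,4,12)
river: ρ → (12,20,-1)
river: ρ → (-1,20,12)
river: ρ → (12,4,-9)
river: ρ → (-9,14,7)
closes: descent 0, river 6
min |a| on river = 1

1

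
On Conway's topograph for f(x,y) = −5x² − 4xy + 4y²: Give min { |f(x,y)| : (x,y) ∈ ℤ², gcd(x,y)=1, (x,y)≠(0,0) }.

descent: ρ → (4,4,-5)  [lands on river]
river: ρ → (-5,6,3)
river: ρ → (3,6,-5)
river: ρ → (-5,4,4)
closes: descent 1, river 4
min |a| on river = 3

3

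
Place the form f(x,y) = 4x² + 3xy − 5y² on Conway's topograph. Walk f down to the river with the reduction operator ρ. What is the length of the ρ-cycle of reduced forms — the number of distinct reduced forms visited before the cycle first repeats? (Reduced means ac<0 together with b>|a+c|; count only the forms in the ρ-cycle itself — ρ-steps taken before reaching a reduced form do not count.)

D = 89, ⌊√D⌋ = 9
river: ρ → (-5,7,2)
river: ρ → (2,9,-1)
river: ρ → (-1,9,2)
river: ρ → (2,7,-5)
river: ρ → (-5,3,4)
river: ρ → (4,5,-4)
river: ρ → (-4,3,5)
river: ρ → (5,7,-2)
river: ρ → (-2,9,1)
river: ρ → (1,9,-2)
river: ρ → (-2,7,5)
river: ρ → (5,3,-4)
river: ρ → (-4,5,4)
river: ρ → (4,3,-5)
ρ-cycle length = 14 (tail of 0 descent steps not counted)

14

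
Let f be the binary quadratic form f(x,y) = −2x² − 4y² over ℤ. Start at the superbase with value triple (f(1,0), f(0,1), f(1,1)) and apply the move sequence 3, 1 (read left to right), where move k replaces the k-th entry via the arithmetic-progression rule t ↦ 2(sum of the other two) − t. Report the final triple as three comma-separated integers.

start (-2,-4,-6) = (f(1,0),f(0,1),f(1,1))
replace slot 3: 2·((-2)+(-4)) − (-6) = -6 → (-2,-4,-6)
replace slot 1: 2·((-4)+(-6)) − (-2) = -18 → (-18,-4,-6)

-18,-4,-6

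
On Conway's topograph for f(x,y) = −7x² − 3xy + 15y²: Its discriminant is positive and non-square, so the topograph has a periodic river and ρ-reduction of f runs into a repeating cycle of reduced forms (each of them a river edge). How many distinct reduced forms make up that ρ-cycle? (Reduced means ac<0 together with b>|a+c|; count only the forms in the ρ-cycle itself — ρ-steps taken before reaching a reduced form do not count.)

D = 429, ⌊√D⌋ = 20
descent: ρ → (15,3,-7)
descent: ρ → (-7,11,11)  [lands on river]
river: ρ → (11,11,-7)
river: ρ → (-7,17,5)
river: ρ → (5,13,-13)
river: ρ → (-13,13,5)
river: ρ → (5,17,-7)
ρ-cycle length = 6 (tail of 2 descent steps not counted)

6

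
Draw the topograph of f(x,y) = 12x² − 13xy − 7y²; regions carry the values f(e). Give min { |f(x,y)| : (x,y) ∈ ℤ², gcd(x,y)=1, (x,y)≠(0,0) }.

descent: ρ → (-7,13,12)  [lands on river]
river: ρ → (12,11,-8)
river: ρ → (-8,21,2)
river: ρ → (2,19,-18)
river: ρ → (-18,17,3)
river: ρ → (3,19,-12)
river: ρ → (-12,5,10)
river: ρ → (10,15,-7)
closes: descent 1, river 8
min |a| on river = 2

2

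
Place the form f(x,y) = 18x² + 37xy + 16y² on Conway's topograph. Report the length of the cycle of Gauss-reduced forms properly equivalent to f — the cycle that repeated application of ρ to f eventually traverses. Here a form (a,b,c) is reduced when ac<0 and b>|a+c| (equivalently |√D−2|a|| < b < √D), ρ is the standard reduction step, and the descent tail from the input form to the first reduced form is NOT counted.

D = 217, ⌊√D⌋ = 14
descent: ρ → (16,-5,-3)
descent: ρ → (-3,11,8)  [lands on river]
river: ρ → (8,5,-6)
river: ρ → (-6,7,7)
river: ρ → (7,7,-6)
river: ρ → (-6,5,8)
river: ρ → (8,11,-3)
river: ρ → (-3,13,4)
river: ρ → (4,11,-6)
river: ρ → (-6,13,2)
river: ρ → (2,11,-12)
river: ρ → (-12,13,1)
river: ρ → (1,13,-12)
river: ρ → (-12,11,2)
river: ρ → (2,13,-6)
river: ρ → (-6,11,4)
river: ρ → (4,13,-3)
ρ-cycle length = 16 (tail of 2 descent steps not counted)

16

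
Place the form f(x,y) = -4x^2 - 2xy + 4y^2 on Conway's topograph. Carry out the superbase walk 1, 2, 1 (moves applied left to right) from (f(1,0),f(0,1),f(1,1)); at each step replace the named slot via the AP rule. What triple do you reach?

start (-4,4,-2) = (f(1,0),f(0,1),f(1,1))
replace slot 1: 2·(4+(-2)) − (-4) = 8 → (8,4,-2)
replace slot 2: 2·(8+(-2)) − 4 = 8 → (8,8,-2)
replace slot 1: 2·(8+(-2)) − 8 = 4 → (4,8,-2)

4,8,-2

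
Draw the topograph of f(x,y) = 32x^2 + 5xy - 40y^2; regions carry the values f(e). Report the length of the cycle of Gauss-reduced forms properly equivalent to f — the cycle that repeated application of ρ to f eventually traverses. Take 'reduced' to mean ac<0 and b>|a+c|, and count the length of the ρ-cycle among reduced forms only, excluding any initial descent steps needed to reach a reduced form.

D = 5145, ⌊√D⌋ = 71
descent: ρ → (-40,-5,32)
descent: ρ → (32,69,-3)  [lands on river]
river: ρ → (-3,69,32)
river: ρ → (32,59,-13)
river: ρ → (-13,71,2)
river: ρ → (2,69,-48)
river: ρ → (-48,27,23)
river: ρ → (23,65,-10)
river: ρ → (-10,55,53)
river: ρ → (53,51,-12)
river: ρ → (-12,69,8)
river: ρ → (8,59,-52)
river: ρ → (-52,45,15)
river: ρ → (15,45,-52)
river: ρ → (-52,59,8)
river: ρ → (8,69,-12)
river: ρ → (-12,51,53)
river: ρ → (53,55,-10)
river: ρ → (-10,65,23)
river: ρ → (23,27,-48)
river: ρ → (-48,69,2)
river: ρ → (2,71,-13)
river: ρ → (-13,59,32)
ρ-cycle length = 22 (tail of 2 descent steps not counted)

22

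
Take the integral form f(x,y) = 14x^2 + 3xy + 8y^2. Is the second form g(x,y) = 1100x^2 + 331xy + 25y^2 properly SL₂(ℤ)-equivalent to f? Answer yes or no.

D₁ = -439, D₂ = -439
f: flip: (14,3,8)→(8,-3,14)
f: reduced (well bottom): (8,-3,14) with a≤c, −a<b≤a
g: flip: (1100,331,25)→(25,-331,1100)
g: translate: b→19 (≡-331 mod 50), so (25,-331,1100)→(25,19,8)
g: flip: (25,19,8)→(8,-19,25)
g: translate: b→-3 (≡-19 mod 16), so (8,-19,25)→(8,-3,14)
g: reduced (well bottom): (8,-3,14) with a≤c, −a<b≤a
reduced forms (8, -3, 14) vs (8, -3, 14) ⇒ equivalent

yes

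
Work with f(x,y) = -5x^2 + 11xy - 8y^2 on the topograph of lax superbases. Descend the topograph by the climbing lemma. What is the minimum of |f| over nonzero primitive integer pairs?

translate: b→-1 (≡-11 mod 10), so (5,-11,8)→(5,-1,2)
flip: (5,-1,2)→(2,1,5)
reduced (well bottom): (2,1,5) with a≤c, −a<b≤a
well minimum |f| = |-2| = 2 (negative-definite)

2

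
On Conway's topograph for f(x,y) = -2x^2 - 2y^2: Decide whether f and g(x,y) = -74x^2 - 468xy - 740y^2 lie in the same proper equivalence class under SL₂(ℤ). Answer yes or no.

D₁ = -16, D₂ = -16
f is negative-definite; reduce −f:
−f: reduced (well bottom): (2,0,2) with a≤c, −a<b≤a
flip sign back: reduced form of f is (-2,0,-2)
g is negative-definite; reduce −g:
−g: translate: b→24 (≡468 mod 148), so (74,468,740)→(74,24,2)
−g: flip: (74,24,2)→(2,-24,74)
−g: translate: b→0 (≡-24 mod 4), so (2,-24,74)→(2,0,2)
−g: reduced (well bottom): (2,0,2) with a≤c, −a<b≤a
flip sign back: reduced form of g is (-2,0,-2)
reduced forms (-2, 0, -2) vs (-2, 0, -2) ⇒ equivalent

yes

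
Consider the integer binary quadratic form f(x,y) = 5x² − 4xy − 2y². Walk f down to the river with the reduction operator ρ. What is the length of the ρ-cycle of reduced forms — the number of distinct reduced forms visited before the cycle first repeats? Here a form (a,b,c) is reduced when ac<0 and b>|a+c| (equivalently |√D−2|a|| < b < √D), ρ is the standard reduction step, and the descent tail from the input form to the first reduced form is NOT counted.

D = 56, ⌊√D⌋ = 7
descent: ρ → (-2,4,5)  [lands on river]
river: ρ → (5,6,-1)
river: ρ → (-1,6,5)
river: ρ → (5,4,-2)
ρ-cycle length = 4 (tail of 1 descent step not counted)

4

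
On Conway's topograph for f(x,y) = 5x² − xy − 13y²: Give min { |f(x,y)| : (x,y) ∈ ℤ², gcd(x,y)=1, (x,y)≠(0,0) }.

descent: ρ → (-13,1,5)
descent: ρ → (5,9,-9)  [lands on river]
river: ρ → (-9,9,5)
river: ρ → (5,11,-7)
river: ρ → (-7,3,9)
river: ρ → (9,15,-1)
river: ρ → (-1,15,9)
river: ρ → (9,3,-7)
river: ρ → (-7,11,5)
closes: descent 2, river 8
min |a| on river = 1

1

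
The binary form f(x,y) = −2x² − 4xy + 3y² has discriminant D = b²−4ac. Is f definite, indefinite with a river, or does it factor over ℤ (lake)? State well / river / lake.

D = b²−4ac = (-4)² − 4·(-2)·3 = 40
D > 0 non-square ⇒ indefinite ⇒ periodic river

river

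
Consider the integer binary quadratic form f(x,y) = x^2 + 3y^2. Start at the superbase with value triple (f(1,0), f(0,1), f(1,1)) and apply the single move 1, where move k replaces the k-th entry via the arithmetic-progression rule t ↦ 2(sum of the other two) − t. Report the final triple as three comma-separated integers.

start (1,3,4) = (f(1,0),f(0,1),f(1,1))
replace slot 1: 2·(3+4) − 1 = 13 → (13,3,4)

13,3,4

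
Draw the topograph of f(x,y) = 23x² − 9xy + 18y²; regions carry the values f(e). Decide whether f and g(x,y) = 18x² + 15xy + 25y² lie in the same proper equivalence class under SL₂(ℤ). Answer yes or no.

D₁ = -1575, D₂ = -1575
f: flip: (23,-9,18)→(18,9,23)
f: reduced (well bottom): (18,9,23) with a≤c, −a<b≤a
g: reduced (well bottom): (18,15,25) with a≤c, −a<b≤a
reduced forms (18, 9, 23) vs (18, 15, 25) ⇒ inequivalent

no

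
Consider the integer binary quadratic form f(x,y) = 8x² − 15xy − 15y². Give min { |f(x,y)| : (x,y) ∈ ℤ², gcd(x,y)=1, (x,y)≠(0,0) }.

descent: ρ → (-15,15,8)  [lands on river]
river: ρ → (8,17,-13)
river: ρ → (-13,9,12)
river: ρ → (12,15,-10)
river: ρ → (-10,25,2)
river: ρ → (2,23,-22)
river: ρ → (-22,21,3)
river: ρ → (3,21,-22)
river: ρ → (-22,23,2)
river: ρ → (2,25,-10)
river: ρ → (-10,15,12)
river: ρ → (12,9,-13)
river: ρ → (-13,17,8)
river: ρ → (8,15,-15)
closes: descent 1, river 14
min |a| on river = 2

2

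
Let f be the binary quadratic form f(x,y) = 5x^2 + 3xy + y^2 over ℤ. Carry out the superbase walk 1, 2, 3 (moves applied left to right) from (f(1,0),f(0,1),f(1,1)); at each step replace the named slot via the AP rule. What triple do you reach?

start (5,1,9) = (f(1,0),f(0,1),f(1,1))
replace slot 1: 2·(1+9) − 5 = 15 → (15,1,9)
replace slot 2: 2·(15+9) − 1 = 47 → (15,47,9)
replace slot 3: 2·(15+47) − 9 = 115 → (15,47,115)

15,47,115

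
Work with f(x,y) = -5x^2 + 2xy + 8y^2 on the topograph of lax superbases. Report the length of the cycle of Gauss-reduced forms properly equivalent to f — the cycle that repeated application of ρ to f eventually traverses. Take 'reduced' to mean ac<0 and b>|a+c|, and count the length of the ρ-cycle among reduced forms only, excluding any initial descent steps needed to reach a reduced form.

D = 164, ⌊√D⌋ = 12
descent: ρ → (8,-2,-5)
descent: ρ → (-5,12,1)  [lands on river]
river: ρ → (1,12,-5)
river: ρ → (-5,8,5)
river: ρ → (5,12,-1)
river: ρ → (-1,12,5)
river: ρ → (5,8,-5)
ρ-cycle length = 6 (tail of 2 descent steps not counted)

6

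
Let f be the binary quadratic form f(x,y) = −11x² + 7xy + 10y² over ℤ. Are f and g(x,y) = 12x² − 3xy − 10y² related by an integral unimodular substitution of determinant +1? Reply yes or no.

D₁ = 489, D₂ = 489
river cycle of f (length 22): (10, 13, -8), (-8, 19, 4), (4, 21, -3), (-3, 21, 4), (4, 19, -8), (-8, 13, 10), (10, 7, -11), (-11, 15, 6), (6, 21, -2), (-2, 19, 16), … (12 more)
river cycle of g (length 22): (-10, 3, 12), (12, 21, -1), (-1, 21, 12), (12, 3, -10), (-10, 17, 5), (5, 13, -16), (-16, 19, 2), (2, 21, -6), (-6, 15, 11), (11, 7, -10), … (12 more)
cycles differ ⇒ inequivalent

no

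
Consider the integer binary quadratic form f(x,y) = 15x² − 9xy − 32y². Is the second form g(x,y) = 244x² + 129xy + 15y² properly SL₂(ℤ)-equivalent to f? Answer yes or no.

D₁ = 2001, D₂ = 2001
river cycle of f (length 20): (15, 21, -26), (-26, 31, 10), (10, 29, -29), (-29, 29, 10), (10, 31, -26), (-26, 21, 15), (15, 39, -8), (-8, 41, 10), (10, 39, -12), (-12, 33, 19), … (10 more)
river cycle of g (length 20): (15, 21, -26), (-26, 31, 10), (10, 29, -29), (-29, 29, 10), (10, 31, -26), (-26, 21, 15), (15, 39, -8), (-8, 41, 10), (10, 39, -12), (-12, 33, 19), … (10 more)
cycles coincide ⇒ equivalent

yes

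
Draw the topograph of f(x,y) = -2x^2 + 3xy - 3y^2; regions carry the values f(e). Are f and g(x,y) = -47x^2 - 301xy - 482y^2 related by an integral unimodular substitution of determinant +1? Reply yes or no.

D₁ = -15, D₂ = -15
f is negative-definite; reduce −f:
−f: translate: b→1 (≡-3 mod 4), so (2,-3,3)→(2,1,2)
−f: reduced (well bottom): (2,1,2) with a≤c, −a<b≤a
flip sign back: reduced form of f is (-2,-1,-2)
g is negative-definite; reduce −g:
−g: translate: b→19 (≡301 mod 94), so (47,301,482)→(47,19,2)
−g: flip: (47,19,2)→(2,-19,47)
−g: translate: b→1 (≡-19 mod 4), so (2,-19,47)→(2,1,2)
−g: reduced (well bottom): (2,1,2) with a≤c, −a<b≤a
flip sign back: reduced form of g is (-2,-1,-2)
reduced forms (-2, -1, -2) vs (-2, -1, -2) ⇒ equivalent

yes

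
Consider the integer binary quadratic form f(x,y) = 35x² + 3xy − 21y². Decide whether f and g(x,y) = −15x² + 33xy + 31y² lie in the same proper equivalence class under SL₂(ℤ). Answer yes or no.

D₁ = 2949, D₂ = 2949
river cycle of f (length 28): (-21, 39, 17), (17, 29, -31), (-31, 33, 15), (15, 27, -37), (-37, 47, 5), (5, 53, -7), (-7, 45, 33), (33, 21, -19), (-19, 17, 35), (35, 53, -1), … (18 more)
river cycle of g (length 28): (31, 29, -17), (-17, 39, 21), (21, 45, -11), (-11, 43, 25), (25, 7, -29), (-29, 51, 3), (3, 51, -29), (-29, 7, 25), (25, 43, -11), (-11, 45, 21), … (18 more)
cycles differ ⇒ inequivalent

no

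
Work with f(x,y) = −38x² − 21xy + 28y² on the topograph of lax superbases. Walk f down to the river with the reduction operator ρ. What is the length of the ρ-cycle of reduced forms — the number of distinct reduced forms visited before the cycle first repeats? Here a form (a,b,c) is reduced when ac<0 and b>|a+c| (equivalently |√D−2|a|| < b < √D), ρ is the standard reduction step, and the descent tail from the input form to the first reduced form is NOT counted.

D = 4697, ⌊√D⌋ = 68
descent: ρ → (28,21,-38)  [lands on river]
river: ρ → (-38,55,11)
river: ρ → (11,55,-38)
river: ρ → (-38,21,28)
river: ρ → (28,35,-31)
river: ρ → (-31,27,32)
river: ρ → (32,37,-26)
river: ρ → (-26,67,2)
river: ρ → (2,65,-59)
river: ρ → (-59,53,8)
river: ρ → (8,59,-38)
river: ρ → (-38,17,29)
river: ρ → (29,41,-26)
river: ρ → (-26,63,7)
river: ρ → (7,63,-26)
river: ρ → (-26,41,29)
river: ρ → (29,17,-38)
river: ρ → (-38,59,8)
river: ρ → (8,53,-59)
river: ρ → (-59,65,2)
river: ρ → (2,67,-26)
river: ρ → (-26,37,32)
river: ρ → (32,27,-31)
river: ρ → (-31,35,28)
ρ-cycle length = 24 (tail of 1 descent step not counted)

24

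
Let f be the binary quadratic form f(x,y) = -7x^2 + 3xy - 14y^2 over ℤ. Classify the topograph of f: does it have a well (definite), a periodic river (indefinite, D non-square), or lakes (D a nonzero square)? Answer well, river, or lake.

D = b²−4ac = 3² − 4·(-7)·(-14) = -383
D < 0 ⇒ definite ⇒ every region one sign ⇒ single well

well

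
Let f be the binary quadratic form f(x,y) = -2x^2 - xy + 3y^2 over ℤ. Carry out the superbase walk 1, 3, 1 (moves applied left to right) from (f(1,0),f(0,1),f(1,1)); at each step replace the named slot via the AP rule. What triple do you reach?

start (-2,3,0) = (f(1,0),f(0,1),f(1,1))
replace slot 1: 2·(3+0) − (-2) = 8 → (8,3,0)
replace slot 3: 2·(8+3) − 0 = 22 → (8,3,22)
replace slot 1: 2·(3+22) − 8 = 42 → (42,3,22)

42,3,22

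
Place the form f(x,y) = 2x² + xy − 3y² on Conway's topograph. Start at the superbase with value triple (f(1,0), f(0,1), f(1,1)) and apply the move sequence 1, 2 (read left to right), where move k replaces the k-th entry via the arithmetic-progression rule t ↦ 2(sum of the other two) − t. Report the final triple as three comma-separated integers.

start (2,-3,0) = (f(1,0),f(0,1),f(1,1))
replace slot 1: 2·((-3)+0) − 2 = -8 → (-8,-3,0)
replace slot 2: 2·((-8)+0) − (-3) = -13 → (-8,-13,0)

-8,-13,0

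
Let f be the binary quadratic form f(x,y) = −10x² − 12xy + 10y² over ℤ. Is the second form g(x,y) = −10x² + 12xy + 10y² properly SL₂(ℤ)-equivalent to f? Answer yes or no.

D₁ = 544, D₂ = 544
river cycle of f (length 6): (10, 12, -10), (-10, 8, 12), (12, 16, -6), (-6, 20, 6), (6, 16, -12), (-12, 8, 10)
river cycle of g (length 6): (10, 8, -12), (-12, 16, 6), (6, 20, -6), (-6, 16, 12), (12, 8, -10), (-10, 12, 10)
cycles differ ⇒ inequivalent

no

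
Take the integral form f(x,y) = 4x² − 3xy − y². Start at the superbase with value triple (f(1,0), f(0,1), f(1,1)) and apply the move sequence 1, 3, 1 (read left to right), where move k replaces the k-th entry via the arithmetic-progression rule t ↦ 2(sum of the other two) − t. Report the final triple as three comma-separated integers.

start (4,-1,0) = (f(1,0),f(0,1),f(1,1))
replace slot 1: 2·((-1)+0) − 4 = -6 → (-6,-1,0)
replace slot 3: 2·((-6)+(-1)) − 0 = -14 → (-6,-1,-14)
replace slot 1: 2·((-1)+(-14)) − (-6) = -24 → (-24,-1,-14)

-24,-1,-14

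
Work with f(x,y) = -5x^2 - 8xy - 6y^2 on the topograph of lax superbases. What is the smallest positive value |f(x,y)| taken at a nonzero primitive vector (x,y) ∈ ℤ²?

translate: b→-2 (≡8 mod 10), so (5,8,6)→(5,-2,3)
flip: (5,-2,3)→(3,2,5)
reduced (well bottom): (3,2,5) with a≤c, −a<b≤a
well minimum |f| = |-3| = 3 (negative-definite)

3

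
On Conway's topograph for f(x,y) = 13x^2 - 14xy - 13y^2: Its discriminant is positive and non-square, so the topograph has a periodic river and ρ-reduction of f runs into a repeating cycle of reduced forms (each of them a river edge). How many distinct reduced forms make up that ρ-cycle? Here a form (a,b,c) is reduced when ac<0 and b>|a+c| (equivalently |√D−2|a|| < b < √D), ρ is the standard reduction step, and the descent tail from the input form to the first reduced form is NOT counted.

D = 872, ⌊√D⌋ = 29
descent: ρ → (-13,14,13)  [lands on river]
river: ρ → (13,12,-14)
river: ρ → (-14,16,11)
river: ρ → (11,28,-2)
river: ρ → (-2,28,11)
river: ρ → (11,16,-14)
river: ρ → (-14,12,13)
river: ρ → (13,14,-13)
river: ρ → (-13,12,14)
river: ρ → (14,16,-11)
river: ρ → (-11,28,2)
river: ρ → (2,28,-11)
river: ρ → (-11,16,14)
river: ρ → (14,12,-13)
ρ-cycle length = 14 (tail of 1 descent step not counted)

14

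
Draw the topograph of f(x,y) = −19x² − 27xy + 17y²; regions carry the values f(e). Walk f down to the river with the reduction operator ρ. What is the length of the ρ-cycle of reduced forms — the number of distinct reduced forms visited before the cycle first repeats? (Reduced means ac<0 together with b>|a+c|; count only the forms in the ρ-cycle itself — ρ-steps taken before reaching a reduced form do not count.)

D = 2021, ⌊√D⌋ = 44
descent: ρ → (17,27,-19)  [lands on river]
river: ρ → (-19,11,25)
river: ρ → (25,39,-5)
river: ρ → (-5,41,17)
ρ-cycle length = 4 (tail of 1 descent step not counted)

4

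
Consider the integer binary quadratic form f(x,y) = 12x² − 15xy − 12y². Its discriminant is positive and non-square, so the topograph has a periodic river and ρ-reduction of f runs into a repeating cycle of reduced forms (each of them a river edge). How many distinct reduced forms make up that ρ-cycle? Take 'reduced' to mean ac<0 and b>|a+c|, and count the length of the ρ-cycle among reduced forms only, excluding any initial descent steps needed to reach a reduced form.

D = 801, ⌊√D⌋ = 28
descent: ρ → (-12,15,12)  [lands on river]
river: ρ → (12,9,-15)
river: ρ → (-15,21,6)
river: ρ → (6,27,-3)
river: ρ → (-3,27,6)
river: ρ → (6,21,-15)
river: ρ → (-15,9,12)
river: ρ → (12,15,-12)
river: ρ → (-12,9,15)
river: ρ → (15,21,-6)
river: ρ → (-6,27,3)
river: ρ → (3,27,-6)
river: ρ → (-6,21,15)
river: ρ → (15,9,-12)
ρ-cycle length = 14 (tail of 1 descent step not counted)

14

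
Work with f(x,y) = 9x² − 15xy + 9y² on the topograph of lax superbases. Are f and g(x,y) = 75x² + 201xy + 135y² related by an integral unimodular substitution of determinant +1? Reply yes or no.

D₁ = -99, D₂ = -99
f: translate: b→3 (≡-15 mod 18), so (9,-15,9)→(9,3,3)
f: flip: (9,3,3)→(3,-3,9)
f: translate: b→3 (≡-3 mod 6), so (3,-3,9)→(3,3,9)
f: reduced (well bottom): (3,3,9) with a≤c, −a<b≤a
g: translate: b→51 (≡201 mod 150), so (75,201,135)→(75,51,9)
g: flip: (75,51,9)→(9,-51,75)
g: translate: b→3 (≡-51 mod 18), so (9,-51,75)→(9,3,3)
g: flip: (9,3,3)→(3,-3,9)
g: translate: b→3 (≡-3 mod 6), so (3,-3,9)→(3,3,9)
g: reduced (well bottom): (3,3,9) with a≤c, −a<b≤a
reduced forms (3, 3, 9) vs (3, 3, 9) ⇒ equivalent

yes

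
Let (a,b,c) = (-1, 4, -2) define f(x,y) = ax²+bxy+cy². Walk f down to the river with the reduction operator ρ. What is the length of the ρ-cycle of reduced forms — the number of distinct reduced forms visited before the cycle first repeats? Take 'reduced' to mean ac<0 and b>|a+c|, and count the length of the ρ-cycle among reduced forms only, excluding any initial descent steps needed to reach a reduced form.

D = 8, ⌊√D⌋ = 2
descent: ρ → (-2,0,1)
descent: ρ → (1,2,-1)  [lands on river]
river: ρ → (-1,2,1)
ρ-cycle length = 2 (tail of 2 descent steps not counted)

2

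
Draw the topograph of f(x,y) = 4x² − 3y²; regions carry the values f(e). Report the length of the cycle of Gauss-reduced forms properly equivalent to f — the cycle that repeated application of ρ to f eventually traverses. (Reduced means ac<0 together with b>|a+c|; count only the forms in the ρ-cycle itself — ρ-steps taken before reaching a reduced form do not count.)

D = 48, ⌊√D⌋ = 6
descent: ρ → (-3,6,1)  [lands on river]
river: ρ → (1,6,-3)
ρ-cycle length = 2 (tail of 1 descent step not counted)

2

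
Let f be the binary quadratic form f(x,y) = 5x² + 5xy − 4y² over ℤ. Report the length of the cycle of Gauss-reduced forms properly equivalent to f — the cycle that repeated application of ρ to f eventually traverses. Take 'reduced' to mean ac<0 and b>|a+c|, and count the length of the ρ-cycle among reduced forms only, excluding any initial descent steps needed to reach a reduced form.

D = 105, ⌊√D⌋ = 10
river: ρ → (-4,3,6)
river: ρ → (6,9,-1)
river: ρ → (-1,9,6)
river: ρ → (6,3,-4)
river: ρ → (-4,5,5)
river: ρ → (5,5,-4)
ρ-cycle length = 6 (tail of 0 descent steps not counted)

6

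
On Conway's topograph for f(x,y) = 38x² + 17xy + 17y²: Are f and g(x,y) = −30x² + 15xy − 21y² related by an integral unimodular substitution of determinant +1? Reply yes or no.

D₁ = -2295, D₂ = -2295
f: flip: (38,17,17)→(17,-17,38)
f: translate: b→17 (≡-17 mod 34), so (17,-17,38)→(17,17,38)
f: reduced (well bottom): (17,17,38) with a≤c, −a<b≤a
g is negative-definite; reduce −g:
−g: flip: (30,-15,21)→(21,15,30)
−g: reduced (well bottom): (21,15,30) with a≤c, −a<b≤a
flip sign back: reduced form of g is (-21,-15,-30)
reduced forms (17, 17, 38) vs (-21, -15, -30) ⇒ inequivalent

no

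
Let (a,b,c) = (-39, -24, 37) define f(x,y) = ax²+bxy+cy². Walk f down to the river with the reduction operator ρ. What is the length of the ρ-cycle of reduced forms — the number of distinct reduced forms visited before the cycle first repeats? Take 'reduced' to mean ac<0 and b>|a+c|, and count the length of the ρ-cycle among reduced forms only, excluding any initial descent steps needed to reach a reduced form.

D = 6348, ⌊√D⌋ = 79
descent: ρ → (37,24,-39)  [lands on river]
river: ρ → (-39,54,22)
river: ρ → (22,78,-3)
river: ρ → (-3,78,22)
river: ρ → (22,54,-39)
river: ρ → (-39,24,37)
river: ρ → (37,50,-26)
river: ρ → (-26,54,33)
river: ρ → (33,78,-2)
river: ρ → (-2,78,33)
river: ρ → (33,54,-26)
river: ρ → (-26,50,37)
ρ-cycle length = 12 (tail of 1 descent step not counted)

12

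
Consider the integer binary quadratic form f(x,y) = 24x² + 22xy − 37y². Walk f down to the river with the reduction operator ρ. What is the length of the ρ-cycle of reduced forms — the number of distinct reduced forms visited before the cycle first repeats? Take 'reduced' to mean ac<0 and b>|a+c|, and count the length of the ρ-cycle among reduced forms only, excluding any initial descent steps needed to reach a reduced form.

D = 4036, ⌊√D⌋ = 63
river: ρ → (-37,52,9)
river: ρ → (9,56,-25)
river: ρ → (-25,44,21)
river: ρ → (21,40,-29)
river: ρ → (-29,18,32)
river: ρ → (32,46,-15)
river: ρ → (-15,44,35)
river: ρ → (35,26,-24)
river: ρ → (-24,22,37)
river: ρ → (37,52,-9)
river: ρ → (-9,56,25)
river: ρ → (25,44,-21)
river: ρ → (-21,40,29)
river: ρ → (29,18,-32)
river: ρ → (-32,46,15)
river: ρ → (15,44,-35)
river: ρ → (-35,26,24)
river: ρ → (24,22,-37)
ρ-cycle length = 18 (tail of 0 descent steps not counted)

18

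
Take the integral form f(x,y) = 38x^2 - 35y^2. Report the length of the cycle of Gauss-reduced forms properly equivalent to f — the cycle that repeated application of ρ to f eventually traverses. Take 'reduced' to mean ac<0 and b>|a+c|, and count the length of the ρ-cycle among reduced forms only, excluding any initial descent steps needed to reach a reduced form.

D = 5320, ⌊√D⌋ = 72
descent: ρ → (-35,70,3)  [lands on river]
river: ρ → (3,68,-58)
river: ρ → (-58,48,13)
river: ρ → (13,56,-42)
river: ρ → (-42,28,27)
river: ρ → (27,26,-43)
river: ρ → (-43,60,10)
river: ρ → (10,60,-43)
river: ρ → (-43,26,27)
river: ρ → (27,28,-42)
river: ρ → (-42,56,13)
river: ρ → (13,48,-58)
river: ρ → (-58,68,3)
river: ρ → (3,70,-35)
ρ-cycle length = 14 (tail of 1 descent step not counted)

14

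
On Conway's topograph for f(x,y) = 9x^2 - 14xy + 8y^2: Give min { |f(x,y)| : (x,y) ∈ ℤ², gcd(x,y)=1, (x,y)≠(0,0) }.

translate: b→4 (≡-14 mod 18), so (9,-14,8)→(9,4,3)
flip: (9,4,3)→(3,-4,9)
translate: b→2 (≡-4 mod 6), so (3,-4,9)→(3,2,8)
reduced (well bottom): (3,2,8) with a≤c, −a<b≤a
well minimum = a = 3

3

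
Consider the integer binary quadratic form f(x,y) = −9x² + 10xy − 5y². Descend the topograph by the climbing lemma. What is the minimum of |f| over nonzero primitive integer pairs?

translate: b→8 (≡-10 mod 18), so (9,-10,5)→(9,8,4)
flip: (9,8,4)→(4,-8,9)
translate: b→0 (≡-8 mod 8), so (4,-8,9)→(4,0,5)
reduced (well bottom): (4,0,5) with a≤c, −a<b≤a
well minimum |f| = |-4| = 4 (negative-definite)

4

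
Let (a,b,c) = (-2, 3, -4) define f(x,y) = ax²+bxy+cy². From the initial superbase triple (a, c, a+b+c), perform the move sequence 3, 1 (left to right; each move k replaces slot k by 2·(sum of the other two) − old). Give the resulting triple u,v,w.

start (-2,-4,-3) = (f(1,0),f(0,1),f(1,1))
replace slot 3: 2·((-2)+(-4)) − (-3) = -9 → (-2,-4,-9)
replace slot 1: 2·((-4)+(-9)) − (-2) = -24 → (-24,-4,-9)

-24,-4,-9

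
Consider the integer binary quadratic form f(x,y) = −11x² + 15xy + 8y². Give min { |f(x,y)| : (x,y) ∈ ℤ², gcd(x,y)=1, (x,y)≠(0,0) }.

river: ρ → (8,17,-9)
river: ρ → (-9,19,6)
river: ρ → (6,17,-12)
river: ρ → (-12,7,11)
river: ρ → (11,15,-8)
river: ρ → (-8,17,9)
river: ρ → (9,19,-6)
river: ρ → (-6,17,12)
river: ρ → (12,7,-11)
river: ρ → (-11,15,8)
closes: descent 0, river 10
min |a| on river = 6

6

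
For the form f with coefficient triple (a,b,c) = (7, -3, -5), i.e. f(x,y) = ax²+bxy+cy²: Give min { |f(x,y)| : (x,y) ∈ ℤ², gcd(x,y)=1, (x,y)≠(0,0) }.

descent: ρ → (-5,3,7)  [lands on river]
river: ρ → (7,11,-1)
river: ρ → (-1,11,7)
river: ρ → (7,3,-5)
river: ρ → (-5,7,5)
river: ρ → (5,3,-7)
river: ρ → (-7,11,1)
river: ρ → (1,11,-7)
river: ρ → (-7,3,5)
river: ρ → (5,7,-5)
closes: descent 1, river 10
min |a| on river = 1

1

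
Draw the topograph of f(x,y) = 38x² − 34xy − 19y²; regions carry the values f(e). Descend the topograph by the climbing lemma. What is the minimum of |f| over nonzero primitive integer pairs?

descent: ρ → (-19,34,38)  [lands on river]
river: ρ → (38,42,-15)
river: ρ → (-15,48,29)
river: ρ → (29,10,-34)
river: ρ → (-34,58,5)
river: ρ → (5,62,-10)
river: ρ → (-10,58,17)
river: ρ → (17,44,-31)
river: ρ → (-31,18,30)
river: ρ → (30,42,-19)
closes: descent 1, river 10
min |a| on river = 5

5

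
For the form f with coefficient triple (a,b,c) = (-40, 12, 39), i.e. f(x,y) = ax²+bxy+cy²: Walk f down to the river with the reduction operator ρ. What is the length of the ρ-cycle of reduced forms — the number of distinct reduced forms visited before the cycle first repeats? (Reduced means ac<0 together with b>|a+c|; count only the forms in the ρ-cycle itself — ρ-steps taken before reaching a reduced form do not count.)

D = 6384, ⌊√D⌋ = 79
river: ρ → (39,66,-13)
river: ρ → (-13,64,44)
river: ρ → (44,24,-33)
river: ρ → (-33,42,35)
river: ρ → (35,28,-40)
river: ρ → (-40,52,23)
river: ρ → (23,40,-52)
river: ρ → (-52,64,11)
river: ρ → (11,68,-40)
river: ρ → (-40,12,39)
ρ-cycle length = 10 (tail of 0 descent steps not counted)

10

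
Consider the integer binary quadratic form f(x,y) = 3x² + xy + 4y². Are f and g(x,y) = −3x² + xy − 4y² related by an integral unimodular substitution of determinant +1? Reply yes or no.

D₁ = -47, D₂ = -47
f: reduced (well bottom): (3,1,4) with a≤c, −a<b≤a
g is negative-definite; reduce −g:
−g: reduced (well bottom): (3,-1,4) with a≤c, −a<b≤a
flip sign back: reduced form of g is (-3,1,-4)
reduced forms (3, 1, 4) vs (-3, 1, -4) ⇒ inequivalent

no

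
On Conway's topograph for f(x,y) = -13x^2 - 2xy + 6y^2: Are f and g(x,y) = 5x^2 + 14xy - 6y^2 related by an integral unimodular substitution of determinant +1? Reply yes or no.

D₁ = 316, D₂ = 316
river cycle of f (length 6): (6, 14, -5), (-5, 16, 3), (3, 14, -10), (-10, 6, 7), (7, 8, -9), (-9, 10, 6)
river cycle of g (length 6): (-6, 10, 9), (9, 8, -7), (-7, 6, 10), (10, 14, -3), (-3, 16, 5), (5, 14, -6)
cycles differ ⇒ inequivalent

no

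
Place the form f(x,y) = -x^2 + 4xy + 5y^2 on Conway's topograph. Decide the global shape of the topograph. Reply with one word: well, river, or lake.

D = b²−4ac = 4² − 4·(-1)·5 = 36
D = 6² is a perfect square ⇒ form factors over ℤ ⇒ lakes

lake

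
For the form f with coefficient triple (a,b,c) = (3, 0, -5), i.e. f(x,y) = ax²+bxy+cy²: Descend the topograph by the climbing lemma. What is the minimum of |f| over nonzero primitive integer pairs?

descent: ρ → (-5,0,3)
descent: ρ → (3,6,-2)  [lands on river]
river: ρ → (-2,6,3)
closes: descent 2, river 2
min |a| on river = 2

2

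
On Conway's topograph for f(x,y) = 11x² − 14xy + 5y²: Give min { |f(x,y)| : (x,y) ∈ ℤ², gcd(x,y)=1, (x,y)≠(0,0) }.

translate: b→8 (≡-14 mod 22), so (11,-14,5)→(11,8,2)
flip: (11,8,2)→(2,-8,11)
translate: b→0 (≡-8 mod 4), so (2,-8,11)→(2,0,3)
reduced (well bottom): (2,0,3) with a≤c, −a<b≤a
well minimum = a = 2

2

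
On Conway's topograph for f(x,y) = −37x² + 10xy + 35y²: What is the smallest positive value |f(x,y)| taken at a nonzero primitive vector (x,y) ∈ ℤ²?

river: ρ → (35,60,-12)
river: ρ → (-12,60,35)
river: ρ → (35,10,-37)
river: ρ → (-37,64,8)
river: ρ → (8,64,-37)
river: ρ → (-37,10,35)
closes: descent 0, river 6
min |a| on river = 8

8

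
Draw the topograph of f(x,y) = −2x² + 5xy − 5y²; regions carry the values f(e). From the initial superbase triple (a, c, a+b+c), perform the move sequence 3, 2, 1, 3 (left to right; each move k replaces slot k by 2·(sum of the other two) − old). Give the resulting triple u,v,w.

start (-2,-5,-2) = (f(1,0),f(0,1),f(1,1))
replace slot 3: 2·((-2)+(-5)) − (-2) = -12 → (-2,-5,-12)
replace slot 2: 2·((-2)+(-12)) − (-5) = -23 → (-2,-23,-12)
replace slot 1: 2·((-23)+(-12)) − (-2) = -68 → (-68,-23,-12)
replace slot 3: 2·((-68)+(-23)) − (-12) = -170 → (-68,-23,-170)

-68,-23,-170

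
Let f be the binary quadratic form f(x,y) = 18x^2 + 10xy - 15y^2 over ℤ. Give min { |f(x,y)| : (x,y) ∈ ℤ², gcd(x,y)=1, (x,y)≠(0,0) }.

river: ρ → (-15,20,13)
river: ρ → (13,32,-3)
river: ρ → (-3,34,2)
river: ρ → (2,34,-3)
river: ρ → (-3,32,13)
river: ρ → (13,20,-15)
river: ρ → (-15,10,18)
river: ρ → (18,26,-7)
river: ρ → (-7,30,10)
river: ρ → (10,30,-7)
river: ρ → (-7,26,18)
river: ρ → (18,10,-15)
closes: descent 0, river 12
min |a| on river = 2

2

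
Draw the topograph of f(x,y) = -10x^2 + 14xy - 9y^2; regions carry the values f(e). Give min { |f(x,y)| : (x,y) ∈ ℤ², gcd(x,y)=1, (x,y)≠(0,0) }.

translate: b→6 (≡-14 mod 20), so (10,-14,9)→(10,6,5)
flip: (10,6,5)→(5,-6,10)
translate: b→4 (≡-6 mod 10), so (5,-6,10)→(5,4,9)
reduced (well bottom): (5,4,9) with a≤c, −a<b≤a
well minimum |f| = |-5| = 5 (negative-definite)

5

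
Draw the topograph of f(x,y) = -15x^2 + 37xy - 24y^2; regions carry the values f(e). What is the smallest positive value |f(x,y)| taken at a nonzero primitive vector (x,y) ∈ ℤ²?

translate: b→-7 (≡-37 mod 30), so (15,-37,24)→(15,-7,2)
flip: (15,-7,2)→(2,7,15)
translate: b→-1 (≡7 mod 4), so (2,7,15)→(2,-1,9)
reduced (well bottom): (2,-1,9) with a≤c, −a<b≤a
well minimum |f| = |-2| = 2 (negative-definite)

2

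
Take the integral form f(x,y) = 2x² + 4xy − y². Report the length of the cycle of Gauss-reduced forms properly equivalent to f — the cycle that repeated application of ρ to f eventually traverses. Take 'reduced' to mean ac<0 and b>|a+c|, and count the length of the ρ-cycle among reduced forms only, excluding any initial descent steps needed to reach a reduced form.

D = 24, ⌊√D⌋ = 4
river: ρ → (-1,4,2)
river: ρ → (2,4,-1)
ρ-cycle length = 2 (tail of 0 descent steps not counted)

2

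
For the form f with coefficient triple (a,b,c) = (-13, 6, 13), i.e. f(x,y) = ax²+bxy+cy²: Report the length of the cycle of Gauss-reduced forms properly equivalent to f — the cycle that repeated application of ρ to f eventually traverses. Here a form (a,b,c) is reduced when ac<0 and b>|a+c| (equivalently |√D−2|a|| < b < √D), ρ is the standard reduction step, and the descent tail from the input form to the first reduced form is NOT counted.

D = 712, ⌊√D⌋ = 26
river: ρ → (13,20,-6)
river: ρ → (-6,16,19)
river: ρ → (19,22,-3)
river: ρ → (-3,26,3)
river: ρ → (3,22,-19)
river: ρ → (-19,16,6)
river: ρ → (6,20,-13)
river: ρ → (-13,6,13)
ρ-cycle length = 8 (tail of 0 descent steps not counted)

8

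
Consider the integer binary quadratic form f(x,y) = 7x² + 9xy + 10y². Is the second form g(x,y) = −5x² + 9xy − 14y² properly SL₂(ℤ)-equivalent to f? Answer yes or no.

D₁ = -199, D₂ = -199
f: translate: b→-5 (≡9 mod 14), so (7,9,10)→(7,-5,8)
f: reduced (well bottom): (7,-5,8) with a≤c, −a<b≤a
g is negative-definite; reduce −g:
−g: translate: b→1 (≡-9 mod 10), so (5,-9,14)→(5,1,10)
−g: reduced (well bottom): (5,1,10) with a≤c, −a<b≤a
flip sign back: reduced form of g is (-5,-1,-10)
reduced forms (7, -5, 8) vs (-5, -1, -10) ⇒ inequivalent

no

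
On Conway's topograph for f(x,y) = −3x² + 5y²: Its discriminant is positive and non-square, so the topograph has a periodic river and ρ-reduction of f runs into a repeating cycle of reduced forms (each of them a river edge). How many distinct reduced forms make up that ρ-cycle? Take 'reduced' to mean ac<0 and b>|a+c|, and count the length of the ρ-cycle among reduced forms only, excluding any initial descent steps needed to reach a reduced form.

D = 60, ⌊√D⌋ = 7
descent: ρ → (5,0,-3)
descent: ρ → (-3,6,2)  [lands on river]
river: ρ → (2,6,-3)
ρ-cycle length = 2 (tail of 2 descent steps not counted)

2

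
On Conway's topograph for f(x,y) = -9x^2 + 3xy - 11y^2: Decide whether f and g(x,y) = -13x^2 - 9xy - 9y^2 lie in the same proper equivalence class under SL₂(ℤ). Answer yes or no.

D₁ = -387, D₂ = -387
f is negative-definite; reduce −f:
−f: reduced (well bottom): (9,-3,11) with a≤c, −a<b≤a
flip sign back: reduced form of f is (-9,3,-11)
g is negative-definite; reduce −g:
−g: flip: (13,9,9)→(9,-9,13)
−g: translate: b→9 (≡-9 mod 18), so (9,-9,13)→(9,9,13)
−g: reduced (well bottom): (9,9,13) with a≤c, −a<b≤a
flip sign back: reduced form of g is (-9,-9,-13)
reduced forms (-9, 3, -11) vs (-9, -9, -13) ⇒ inequivalent

no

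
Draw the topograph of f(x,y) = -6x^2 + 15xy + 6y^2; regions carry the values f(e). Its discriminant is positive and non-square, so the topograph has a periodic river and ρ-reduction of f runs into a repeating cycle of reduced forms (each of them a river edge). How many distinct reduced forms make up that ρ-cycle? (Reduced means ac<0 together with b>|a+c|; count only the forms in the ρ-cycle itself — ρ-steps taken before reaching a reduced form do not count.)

D = 369, ⌊√D⌋ = 19
river: ρ → (6,9,-12)
river: ρ → (-12,15,3)
river: ρ → (3,15,-12)
river: ρ → (-12,9,6)
river: ρ → (6,15,-6)
river: ρ → (-6,9,12)
river: ρ → (12,15,-3)
river: ρ → (-3,15,12)
river: ρ → (12,9,-6)
river: ρ → (-6,15,6)
ρ-cycle length = 10 (tail of 0 descent steps not counted)

10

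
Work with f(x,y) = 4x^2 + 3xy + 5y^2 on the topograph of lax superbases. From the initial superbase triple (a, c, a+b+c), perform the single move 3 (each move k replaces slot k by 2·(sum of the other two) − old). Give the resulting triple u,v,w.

start (4,5,12) = (f(1,0),f(0,1),f(1,1))
replace slot 3: 2·(4+5) − 12 = 6 → (4,5,6)

4,5,6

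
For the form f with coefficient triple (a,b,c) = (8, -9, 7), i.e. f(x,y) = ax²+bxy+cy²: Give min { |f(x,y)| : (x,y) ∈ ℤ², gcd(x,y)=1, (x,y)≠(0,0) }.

translate: b→7 (≡-9 mod 16), so (8,-9,7)→(8,7,6)
flip: (8,7,6)→(6,-7,8)
translate: b→5 (≡-7 mod 12), so (6,-7,8)→(6,5,7)
reduced (well bottom): (6,5,7) with a≤c, −a<b≤a
well minimum = a = 6

6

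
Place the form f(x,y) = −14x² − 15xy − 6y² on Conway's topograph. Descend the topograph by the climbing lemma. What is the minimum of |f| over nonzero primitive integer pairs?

translate: b→-13 (≡15 mod 28), so (14,15,6)→(14,-13,5)
flip: (14,-13,5)→(5,13,14)
translate: b→3 (≡13 mod 10), so (5,13,14)→(5,3,6)
reduced (well bottom): (5,3,6) with a≤c, −a<b≤a
well minimum |f| = |-5| = 5 (negative-definite)

5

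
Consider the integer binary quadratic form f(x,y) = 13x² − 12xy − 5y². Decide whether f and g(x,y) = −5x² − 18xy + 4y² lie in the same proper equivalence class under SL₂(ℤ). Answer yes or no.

D₁ = 404, D₂ = 404
river cycle of f (length 6): (-5, 12, 13), (13, 14, -4), (-4, 18, 5), (5, 12, -13), (-13, 14, 4), (4, 18, -5)
river cycle of g (length 6): (4, 18, -5), (-5, 12, 13), (13, 14, -4), (-4, 18, 5), (5, 12, -13), (-13, 14, 4)
cycles coincide ⇒ equivalent

yes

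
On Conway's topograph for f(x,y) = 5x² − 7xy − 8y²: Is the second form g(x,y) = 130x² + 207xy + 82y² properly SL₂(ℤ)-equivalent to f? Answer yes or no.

D₁ = 209, D₂ = 209
river cycle of f (length 12): (-8, 7, 5), (5, 13, -2), (-2, 11, 11), (11, 11, -2), (-2, 13, 5), (5, 7, -8), (-8, 9, 4), (4, 7, -10), (-10, 13, 1), (1, 13, -10), … (2 more)
river cycle of g (length 12): (5, 13, -2), (-2, 11, 11), (11, 11, -2), (-2, 13, 5), (5, 7, -8), (-8, 9, 4), (4, 7, -10), (-10, 13, 1), (1, 13, -10), (-10, 7, 4), … (2 more)
cycles coincide ⇒ equivalent

yes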